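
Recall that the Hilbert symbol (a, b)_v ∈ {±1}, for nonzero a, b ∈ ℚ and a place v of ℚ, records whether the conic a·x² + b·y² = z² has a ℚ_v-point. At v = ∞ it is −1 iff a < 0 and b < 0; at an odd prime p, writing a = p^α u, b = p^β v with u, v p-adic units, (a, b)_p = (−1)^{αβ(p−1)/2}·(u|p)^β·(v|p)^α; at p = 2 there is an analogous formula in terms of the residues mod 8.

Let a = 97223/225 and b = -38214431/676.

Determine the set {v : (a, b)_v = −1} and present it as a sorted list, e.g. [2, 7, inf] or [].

[17, 19, 29, 53]

Mod squares: a ≡ 97223, b ≡ -72239. Check v ∈ {∞, 2, 3, 5, 7, 13, 17, 19, 23, 29, 43, 47, 53}.
v=2: v_2(a)=0, v_2(b)=-2; units ≡ 7, 1 (mod 8); ε·ε+αω+βω = 1·0+0·0+-2·0 ≡ 0  ⇒  (a,b)_2 = +1.
v=∞: 97223 > 0 and -72239 < 0  ⇒  (a,b)_∞ = +1.
v=53: a=53^0·(≡22), b=53^1·(≡46) mod 53; (22|53)=-1, (46|53)=+1; (−1)^{0·1·26}·(-1)^1·(+1)^0 = -1.
v=3: a=3^-2·(≡2), b=3^0·(≡1) mod 3; (2|3)=-1, (1|3)=+1; (−1)^{-2·0·1}·(-1)^0·(+1)^-2 = +1.
v=23: a=23^0·(≡18), b=23^2·(≡3) mod 23; (18|23)=+1, (3|23)=+1; (−1)^{0·2·11}·(+1)^2·(+1)^0 = +1.
v=47: a=47^0·(≡2), b=47^1·(≡25) mod 47; (2|47)=+1, (25|47)=+1; (−1)^{0·1·23}·(+1)^1·(+1)^0 = +1.
v=7: a=7^1·(≡1), b=7^0·(≡1) mod 7; (1|7)=+1, (1|7)=+1; (−1)^{1·0·3}·(+1)^0·(+1)^1 = +1.
v=19: a=19^1·(≡17), b=19^0·(≡2) mod 19; (17|19)=+1, (2|19)=-1; (−1)^{1·0·9}·(+1)^0·(-1)^1 = -1.
v=17: a=17^1·(≡6), b=17^0·(≡3) mod 17; (6|17)=-1, (3|17)=-1; (−1)^{1·0·8}·(-1)^0·(-1)^1 = -1.
v=43: a=43^1·(≡24), b=43^0·(≡24) mod 43; (24|43)=+1, (24|43)=+1; (−1)^{1·0·21}·(+1)^0·(+1)^1 = +1.
v=13: a=13^0·(≡12), b=13^-2·(≡11) mod 13; (12|13)=+1, (11|13)=-1; (−1)^{0·-2·6}·(+1)^-2·(-1)^0 = +1.
v=29: a=29^0·(≡2), b=29^1·(≡12) mod 29; (2|29)=-1, (12|29)=-1; (−1)^{0·1·14}·(-1)^1·(-1)^0 = -1.
v=5: a=5^-2·(≡2), b=5^0·(≡4) mod 5; (2|5)=-1, (4|5)=+1; (−1)^{-2·0·2}·(-1)^0·(+1)^-2 = +1.
|Ram(97223, -72239)| = 4, even; anisotropic at {17, 19, 29, 53}.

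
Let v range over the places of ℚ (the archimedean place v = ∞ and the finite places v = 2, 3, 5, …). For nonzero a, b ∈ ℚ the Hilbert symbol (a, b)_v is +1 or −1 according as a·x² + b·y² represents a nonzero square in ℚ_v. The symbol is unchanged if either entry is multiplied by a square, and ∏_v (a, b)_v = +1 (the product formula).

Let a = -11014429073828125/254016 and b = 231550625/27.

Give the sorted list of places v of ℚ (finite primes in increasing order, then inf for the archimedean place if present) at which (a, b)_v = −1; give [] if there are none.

(a, b) ≡ (-589, 1111443) mod (ℚ^×)²; places V = {2, 3, 5, 7, 11, 17, 19, 31, 37, ∞}.
(a,b)_2: α=-6, β=0; u≡3, v≡3 (mod 8); ε(u)ε(v)=1·1, αω(v)=-6·1, βω(u)=0·1; sum ≡ 1  ⇒  -1.
(a,b)_∞: sgn(-589)=−, sgn(1111443)=+, so +1.
(a,b)_37: α=2, u≡4; β=1, v≡24 (mod 37); (4|37)=+1, (24|37)=-1; sign (−1)^0·+1^1·-1^2 = +1.
(a,b)_31: α=1, u≡6; β=1, v≡11 (mod 31); (6|31)=-1, (11|31)=-1; sign (−1)^1·-1^1·-1^1 = -1.
(a,b)_7: α=-2, u≡5; β=0, v≡2 (mod 7); (5|7)=-1, (2|7)=+1; sign (−1)^0·-1^0·+1^-2 = +1.
(a,b)_5: α=8, u≡1; β=4, v≡3 (mod 5); (1|5)=+1, (3|5)=-1; sign (−1)^0·+1^4·-1^8 = +1.
(a,b)_17: α=2, u≡14; β=1, v≡14 (mod 17); (14|17)=-1, (14|17)=-1; sign (−1)^0·-1^1·-1^2 = -1.
(a,b)_11: α=2, u≡9; β=0, v≡4 (mod 11); (9|11)=+1, (4|11)=+1; sign (−1)^0·+1^0·+1^2 = +1.
(a,b)_3: α=-4, u≡2; β=-3, v≡2 (mod 3); (2|3)=-1, (2|3)=-1; sign (−1)^0·-1^-3·-1^-4 = -1.
(a,b)_19: α=1, u≡1; β=1, v≡13 (mod 19); (1|19)=+1, (13|19)=-1; sign (−1)^1·+1^1·-1^1 = +1.
|Ram(-589, 1111443)| = 4, even; anisotropic at {2, 3, 17, 31}.

[2, 3, 17, 31]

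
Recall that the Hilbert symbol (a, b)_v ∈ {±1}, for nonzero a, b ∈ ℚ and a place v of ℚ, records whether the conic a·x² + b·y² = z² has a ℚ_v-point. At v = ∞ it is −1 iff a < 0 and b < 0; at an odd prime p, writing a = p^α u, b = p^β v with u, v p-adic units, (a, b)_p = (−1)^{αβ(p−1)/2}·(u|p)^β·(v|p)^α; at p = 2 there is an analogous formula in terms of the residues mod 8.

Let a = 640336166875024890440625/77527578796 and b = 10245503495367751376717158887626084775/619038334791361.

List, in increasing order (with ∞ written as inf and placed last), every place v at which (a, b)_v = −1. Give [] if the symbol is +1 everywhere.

Mod squares: a ≡ 1325155, b ≡ 2639. Check v ∈ {∞, 2, 3, 5, 7, 13, 19, 29, 37, 41}.
v=13: a=13^3·(≡11), b=13^7·(≡11) mod 13; (11|13)=-1, (11|13)=-1; (−1)^{3·7·6}·(-1)^7·(-1)^3 = +1.
v=37: a=37^1·(≡12), b=37^2·(≡10) mod 37; (12|37)=+1, (10|37)=+1; (−1)^{1·2·18}·(+1)^2·(+1)^1 = +1.
v=∞: 1325155 > 0 and 2639 > 0  ⇒  (a,b)_∞ = +1.
v=3: a=3^16·(≡1), b=3^24·(≡2) mod 3; (1|3)=+1, (2|3)=-1; (−1)^{16·24·1}·(+1)^24·(-1)^16 = +1.
v=2: v_2(a)=-2, v_2(b)=0; units ≡ 3, 7 (mod 8); ε·ε+αω+βω = 1·1+-2·0+0·1 ≡ 1  ⇒  (a,b)_2 = -1.
v=19: a=19^-3·(≡18), b=19^-4·(≡6) mod 19; (18|19)=-1, (6|19)=+1; (−1)^{-3·-4·9}·(-1)^-4·(+1)^-3 = +1.
v=29: a=29^3·(≡28), b=29^5·(≡5) mod 29; (28|29)=+1, (5|29)=+1; (−1)^{3·5·14}·(+1)^5·(+1)^3 = +1.
v=41: a=41^-4·(≡24), b=41^-6·(≡15) mod 41; (24|41)=-1, (15|41)=-1; (−1)^{-4·-6·20}·(-1)^-6·(-1)^-4 = +1.
v=7: a=7^4·(≡6), b=7^7·(≡6) mod 7; (6|7)=-1, (6|7)=-1; (−1)^{4·7·3}·(-1)^7·(-1)^4 = -1.
v=5: a=5^5·(≡1), b=5^2·(≡1) mod 5; (1|5)=+1, (1|5)=+1; (−1)^{5·2·2}·(+1)^2·(+1)^5 = +1.
|Ram(1325155, 2639)| = 2, even; anisotropic at {2, 7}.

[2, 7]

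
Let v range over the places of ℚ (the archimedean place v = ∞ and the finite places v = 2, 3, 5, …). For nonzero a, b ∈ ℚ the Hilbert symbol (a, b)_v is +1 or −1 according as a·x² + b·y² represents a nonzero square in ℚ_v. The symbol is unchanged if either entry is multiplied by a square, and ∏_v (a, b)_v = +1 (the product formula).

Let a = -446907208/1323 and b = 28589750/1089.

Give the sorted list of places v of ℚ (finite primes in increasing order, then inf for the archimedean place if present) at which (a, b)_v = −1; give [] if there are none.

[3, 7, 11, 19]

(a, b) ≡ (-1254, 1190) mod (ℚ^×)²; places V = {2, 3, 5, 7, 11, 17, 19, 31, 47, ∞}.
(a,b)_3: α=-3, u≡2; β=-2, v≡2 (mod 3); (2|3)=-1, (2|3)=-1; sign (−1)^0·-1^-2·-1^-3 = -1.
(a,b)_7: α=-2, u≡6; β=1, v≡4 (mod 7); (6|7)=-1, (4|7)=+1; sign (−1)^0·-1^1·+1^-2 = -1.
(a,b)_11: α=3, u≡6; β=-2, v≡10 (mod 11); (6|11)=-1, (10|11)=-1; sign (−1)^0·-1^-2·-1^3 = -1.
(a,b)_17: α=0, u≡13; β=1, v≡8 (mod 17); (13|17)=+1, (8|17)=+1; sign (−1)^0·+1^1·+1^0 = +1.
(a,b)_19: α=1, u≡3; β=0, v≡18 (mod 19); (3|19)=-1, (18|19)=-1; sign (−1)^0·-1^0·-1^1 = -1.
(a,b)_∞: sgn(-1254)=−, sgn(1190)=+, so +1.
(a,b)_31: α=0, u≡11; β=2, v≡13 (mod 31); (11|31)=-1, (13|31)=-1; sign (−1)^0·-1^2·-1^0 = +1.
(a,b)_5: α=0, u≡4; β=3, v≡2 (mod 5); (4|5)=+1, (2|5)=-1; sign (−1)^0·+1^3·-1^0 = +1.
(a,b)_2: α=3, β=1; u≡5, v≡3 (mod 8); ε(u)ε(v)=0·1, αω(v)=3·1, βω(u)=1·1; sum ≡ 0  ⇒  +1.
(a,b)_47: α=2, u≡10; β=0, v≡15 (mod 47); (10|47)=-1, (15|47)=-1; sign (−1)^0·-1^0·-1^2 = +1.
(-1254, 1190 / ℚ) ramifies at {3, 7, 11, 19}: a division algebra.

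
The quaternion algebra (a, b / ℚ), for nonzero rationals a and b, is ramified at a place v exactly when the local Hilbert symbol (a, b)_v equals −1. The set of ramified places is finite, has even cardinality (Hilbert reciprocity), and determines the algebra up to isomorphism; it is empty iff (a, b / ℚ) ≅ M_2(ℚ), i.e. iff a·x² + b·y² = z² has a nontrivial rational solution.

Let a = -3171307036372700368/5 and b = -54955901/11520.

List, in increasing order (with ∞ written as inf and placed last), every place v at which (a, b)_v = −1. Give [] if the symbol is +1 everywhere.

(a, b) ≡ (-787865, -46345) mod (ℚ^×)²; places V = {2, 3, 5, 7, 11, 13, 17, 23, 31, ∞}.
(a,b)_2: α=4, β=-8; u≡7, v≡7 (mod 8); ε(u)ε(v)=1·1, αω(v)=4·0, βω(u)=-8·0; sum ≡ 1  ⇒  -1.
(a,b)_7: α=0, u≡5; β=2, v≡1 (mod 7); (5|7)=-1, (1|7)=+1; sign (−1)^0·-1^2·+1^0 = +1.
(a,b)_5: α=-1, u≡2; β=-1, v≡1 (mod 5); (2|5)=-1, (1|5)=+1; sign (−1)^0·-1^-1·+1^-1 = -1.
(a,b)_11: α=4, u≡10; β=2, v≡3 (mod 11); (10|11)=-1, (3|11)=+1; sign (−1)^0·-1^2·+1^4 = +1.
(a,b)_3: α=0, u≡1; β=-2, v≡2 (mod 3); (1|3)=+1, (2|3)=-1; sign (−1)^0·+1^-2·-1^0 = +1.
(a,b)_13: α=3, u≡3; β=1, v≡1 (mod 13); (3|13)=+1, (1|13)=+1; sign (−1)^0·+1^1·+1^3 = +1.
(a,b)_23: α=3, u≡22; β=1, v≡3 (mod 23); (22|23)=-1, (3|23)=+1; sign (−1)^1·-1^1·+1^3 = +1.
(a,b)_17: α=1, u≡7; β=0, v≡3 (mod 17); (7|17)=-1, (3|17)=-1; sign (−1)^0·-1^0·-1^1 = -1.
(a,b)_∞: sgn(-787865)=−, sgn(-46345)=−, so -1.
(a,b)_31: α=3, u≡19; β=1, v≡3 (mod 31); (19|31)=+1, (3|31)=-1; sign (−1)^1·+1^1·-1^3 = +1.
|Ram(-787865, -46345)| = 4, even; anisotropic at {2, 5, 17, ∞}.

[2, 5, 17, inf]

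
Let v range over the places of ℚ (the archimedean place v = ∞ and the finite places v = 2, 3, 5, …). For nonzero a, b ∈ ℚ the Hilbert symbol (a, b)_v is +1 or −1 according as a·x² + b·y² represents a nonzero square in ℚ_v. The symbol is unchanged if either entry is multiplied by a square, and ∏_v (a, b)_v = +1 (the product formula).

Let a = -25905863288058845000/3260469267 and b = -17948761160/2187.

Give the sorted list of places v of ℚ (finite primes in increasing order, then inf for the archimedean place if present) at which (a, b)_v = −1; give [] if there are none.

(a, b) ≡ (-6, -129030) mod (ℚ^×)²; places V = {2, 3, 5, 7, 11, 13, 17, 19, 23, 37, ∞}.
(a,b)_11: α=-2, u≡4; β=1, v≡6 (mod 11); (4|11)=+1, (6|11)=-1; sign (−1)^0·+1^1·-1^-2 = +1.
(a,b)_5: α=4, u≡4; β=1, v≡4 (mod 5); (4|5)=+1, (4|5)=+1; sign (−1)^0·+1^1·+1^4 = +1.
(a,b)_∞: sgn(-6)=−, sgn(-129030)=−, so -1.
(a,b)_13: α=2, u≡5; β=0, v≡7 (mod 13); (5|13)=-1, (7|13)=-1; sign (−1)^0·-1^0·-1^2 = +1.
(a,b)_19: α=0, u≡12; β=2, v≡10 (mod 19); (12|19)=-1, (10|19)=-1; sign (−1)^0·-1^2·-1^0 = +1.
(a,b)_2: α=3, β=3; u≡5, v≡5 (mod 8); ε(u)ε(v)=0·0, αω(v)=3·1, βω(u)=3·1; sum ≡ 0  ⇒  +1.
(a,b)_23: α=2, u≡17; β=1, v≡9 (mod 23); (17|23)=-1, (9|23)=+1; sign (−1)^0·-1^1·+1^2 = -1.
(a,b)_7: α=4, u≡1; β=0, v≡2 (mod 7); (1|7)=+1, (2|7)=+1; sign (−1)^0·+1^0·+1^4 = +1.
(a,b)_17: α=6, u≡6; β=3, v≡9 (mod 17); (6|17)=-1, (9|17)=+1; sign (−1)^0·-1^3·+1^6 = -1.
(a,b)_3: α=-9, u≡1; β=-7, v≡1 (mod 3); (1|3)=+1, (1|3)=+1; sign (−1)^1·+1^-7·+1^-9 = -1.
(a,b)_37: α=-2, u≡32; β=0, v≡28 (mod 37); (32|37)=-1, (28|37)=+1; sign (−1)^0·-1^0·+1^-2 = +1.
Ram(-6, -129030) = {3, 17, 23, ∞}; no ℚ_3-point on the conic.

[3, 17, 23, inf]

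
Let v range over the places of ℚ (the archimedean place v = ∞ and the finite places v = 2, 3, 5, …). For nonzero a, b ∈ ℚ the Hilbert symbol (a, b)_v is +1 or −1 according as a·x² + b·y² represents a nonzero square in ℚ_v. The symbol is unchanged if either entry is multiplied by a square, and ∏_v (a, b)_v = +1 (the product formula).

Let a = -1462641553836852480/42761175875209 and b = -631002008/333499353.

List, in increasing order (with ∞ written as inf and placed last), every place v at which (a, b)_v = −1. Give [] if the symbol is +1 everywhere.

(a, b) ≡ (-5, -6006) mod (ℚ^×)²; places V = {2, 3, 5, 7, 11, 13, 17, 19, ∞}.
(a,b)_13: α=2, u≡2; β=1, v≡6 (mod 13); (2|13)=-1, (6|13)=-1; sign (−1)^0·-1^1·-1^2 = -1.
(a,b)_17: α=-6, u≡12; β=-4, v≡10 (mod 17); (12|17)=-1, (10|17)=-1; sign (−1)^0·-1^-4·-1^-6 = +1.
(a,b)_19: α=4, u≡8; β=2, v≡11 (mod 19); (8|19)=-1, (11|19)=+1; sign (−1)^0·-1^2·+1^4 = +1.
(a,b)_3: α=2, u≡1; β=-1, v≡2 (mod 3); (1|3)=+1, (2|3)=-1; sign (−1)^0·+1^-1·-1^2 = +1.
(a,b)_∞: sgn(-5)=−, sgn(-6006)=−, so -1.
(a,b)_11: α=-6, u≡6; β=-3, v≡9 (mod 11); (6|11)=-1, (9|11)=+1; sign (−1)^0·-1^-3·+1^-6 = -1.
(a,b)_5: α=1, u≡1; β=0, v≡4 (mod 5); (1|5)=+1, (4|5)=+1; sign (−1)^0·+1^0·+1^1 = +1.
(a,b)_7: α=8, u≡4; β=5, v≡5 (mod 7); (4|7)=+1, (5|7)=-1; sign (−1)^0·+1^5·-1^8 = +1.
(a,b)_2: α=8, β=3; u≡3, v≡5 (mod 8); ε(u)ε(v)=1·0, αω(v)=8·1, βω(u)=3·1; sum ≡ 1  ⇒  -1.
(-5, -6006 / ℚ) ramifies at {2, 11, 13, ∞}: a division algebra.

[2, 11, 13, inf]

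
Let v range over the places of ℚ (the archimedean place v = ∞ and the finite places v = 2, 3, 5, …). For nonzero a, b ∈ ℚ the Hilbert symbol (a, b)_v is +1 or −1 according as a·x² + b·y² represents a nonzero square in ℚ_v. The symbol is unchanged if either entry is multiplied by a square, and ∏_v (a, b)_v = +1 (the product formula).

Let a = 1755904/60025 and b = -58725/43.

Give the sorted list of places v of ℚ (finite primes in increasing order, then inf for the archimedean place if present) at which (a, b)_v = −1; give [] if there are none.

[29, 43]

(a, b) ≡ (19, -1247) mod (ℚ^×)²; places V = {2, 3, 5, 7, 19, 29, 43, ∞}.
(a,b)_3: α=0, u≡1; β=4, v≡1 (mod 3); (1|3)=+1, (1|3)=+1; sign (−1)^0·+1^4·+1^0 = +1.
(a,b)_43: α=0, u≡29; β=-1, v≡13 (mod 43); (29|43)=-1, (13|43)=+1; sign (−1)^0·-1^-1·+1^0 = -1.
(a,b)_19: α=3, u≡7; β=0, v≡16 (mod 19); (7|19)=+1, (16|19)=+1; sign (−1)^0·+1^0·+1^3 = +1.
(a,b)_7: α=-4, u≡6; β=0, v≡5 (mod 7); (6|7)=-1, (5|7)=-1; sign (−1)^0·-1^0·-1^-4 = +1.
(a,b)_∞: sgn(19)=+, sgn(-1247)=−, so +1.
(a,b)_2: α=8, β=0; u≡3, v≡1 (mod 8); ε(u)ε(v)=1·0, αω(v)=8·0, βω(u)=0·1; sum ≡ 0  ⇒  +1.
(a,b)_5: α=-2, u≡4; β=2, v≡2 (mod 5); (4|5)=+1, (2|5)=-1; sign (−1)^0·+1^2·-1^-2 = +1.
(a,b)_29: α=0, u≡15; β=1, v≡19 (mod 29); (15|29)=-1, (19|29)=-1; sign (−1)^0·-1^1·-1^0 = -1.
Ram(19, -1247) = {29, 43}; no ℚ_29-point on the conic.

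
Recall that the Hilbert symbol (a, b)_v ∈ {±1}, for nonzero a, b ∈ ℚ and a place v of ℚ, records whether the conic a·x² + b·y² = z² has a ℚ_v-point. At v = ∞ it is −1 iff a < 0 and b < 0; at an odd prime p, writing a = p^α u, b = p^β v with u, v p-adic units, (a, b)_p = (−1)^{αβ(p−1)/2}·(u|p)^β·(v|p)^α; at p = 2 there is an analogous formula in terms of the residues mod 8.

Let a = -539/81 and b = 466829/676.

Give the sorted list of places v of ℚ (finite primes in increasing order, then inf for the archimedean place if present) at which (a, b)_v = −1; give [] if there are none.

[]

(a, b) ≡ (-11, 341) mod (ℚ^×)²; places V = {2, 3, 7, 11, 13, 31, 37, ∞}.
(a,b)_2: α=0, β=-2; u≡5, v≡5 (mod 8); ε(u)ε(v)=0·0, αω(v)=0·1, βω(u)=-2·1; sum ≡ 0  ⇒  +1.
(a,b)_37: α=0, u≡34; β=2, v≡23 (mod 37); (34|37)=+1, (23|37)=-1; sign (−1)^0·+1^2·-1^0 = +1.
(a,b)_∞: sgn(-11)=−, sgn(341)=+, so +1.
(a,b)_31: α=0, u≡1; β=1, v≡27 (mod 31); (1|31)=+1, (27|31)=-1; sign (−1)^0·+1^1·-1^0 = +1.
(a,b)_7: α=2, u≡6; β=0, v≡5 (mod 7); (6|7)=-1, (5|7)=-1; sign (−1)^0·-1^0·-1^2 = +1.
(a,b)_13: α=0, u≡11; β=-2, v≡3 (mod 13); (11|13)=-1, (3|13)=+1; sign (−1)^0·-1^-2·+1^0 = +1.
(a,b)_3: α=-4, u≡1; β=0, v≡2 (mod 3); (1|3)=+1, (2|3)=-1; sign (−1)^0·+1^0·-1^-4 = +1.
(a,b)_11: α=1, u≡7; β=1, v≡9 (mod 11); (7|11)=-1, (9|11)=+1; sign (−1)^1·-1^1·+1^1 = +1.
Ram(a, b) = ∅: the form -11·x² + 341·y² − z² is isotropic over every ℚ_v, so by Hasse–Minkowski it is isotropic over ℚ.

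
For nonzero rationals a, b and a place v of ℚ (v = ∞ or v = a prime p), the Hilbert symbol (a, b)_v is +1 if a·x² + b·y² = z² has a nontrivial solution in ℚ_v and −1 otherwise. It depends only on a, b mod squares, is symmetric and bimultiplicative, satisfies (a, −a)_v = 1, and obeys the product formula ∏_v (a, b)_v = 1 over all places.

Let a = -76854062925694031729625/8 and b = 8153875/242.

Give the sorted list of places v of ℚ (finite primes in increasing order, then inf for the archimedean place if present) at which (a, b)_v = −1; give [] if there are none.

[5, 23, 41, 43]

Mod squares: a ≡ -10611970, b ≡ 652310. Check v ∈ {∞, 2, 3, 5, 11, 23, 29, 37, 41, 43}.
v=41: a=41^4·(≡27), b=41^1·(≡4) mod 41; (27|41)=-1, (4|41)=+1; (−1)^{4·1·20}·(-1)^1·(+1)^4 = -1.
v=3: a=3^4·(≡2), b=3^0·(≡2) mod 3; (2|3)=-1, (2|3)=-1; (−1)^{4·0·1}·(-1)^0·(-1)^4 = +1.
v=43: a=43^3·(≡20), b=43^1·(≡3) mod 43; (20|43)=-1, (3|43)=-1; (−1)^{3·1·21}·(-1)^1·(-1)^3 = -1.
v=37: a=37^3·(≡20), b=37^1·(≡2) mod 37; (20|37)=-1, (2|37)=-1; (−1)^{3·1·18}·(-1)^1·(-1)^3 = +1.
v=2: v_2(a)=-3, v_2(b)=-1; units ≡ 7, 3 (mod 8); ε·ε+αω+βω = 1·1+-3·1+-1·0 ≡ 0  ⇒  (a,b)_2 = +1.
v=5: a=5^3·(≡1), b=5^3·(≡3) mod 5; (1|5)=+1, (3|5)=-1; (−1)^{3·3·2}·(+1)^3·(-1)^3 = -1.
v=23: a=23^1·(≡6), b=23^0·(≡14) mod 23; (6|23)=+1, (14|23)=-1; (−1)^{1·0·11}·(+1)^0·(-1)^1 = -1.
v=29: a=29^1·(≡11), b=29^0·(≡9) mod 29; (11|29)=-1, (9|29)=+1; (−1)^{1·0·14}·(-1)^0·(+1)^1 = +1.
v=11: a=11^0·(≡9), b=11^-2·(≡2) mod 11; (9|11)=+1, (2|11)=-1; (−1)^{0·-2·5}·(+1)^-2·(-1)^0 = +1.
v=∞: -10611970 < 0 and 652310 > 0  ⇒  (a,b)_∞ = +1.
|Ram(-10611970, 652310)| = 4, even; anisotropic at {5, 23, 41, 43}.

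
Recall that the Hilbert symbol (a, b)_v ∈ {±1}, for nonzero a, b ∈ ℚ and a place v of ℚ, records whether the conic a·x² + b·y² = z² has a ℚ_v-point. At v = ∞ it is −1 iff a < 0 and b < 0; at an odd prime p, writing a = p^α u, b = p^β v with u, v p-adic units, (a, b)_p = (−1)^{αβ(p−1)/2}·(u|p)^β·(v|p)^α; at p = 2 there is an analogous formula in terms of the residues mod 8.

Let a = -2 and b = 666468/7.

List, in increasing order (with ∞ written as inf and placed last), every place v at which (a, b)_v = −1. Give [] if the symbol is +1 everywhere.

[2, 7]

(a, b) ≡ (-2, 119) mod (ℚ^×)²; places V = {2, 3, 7, 11, 17, ∞}.
(a,b)_3: α=0, u≡1; β=4, v≡2 (mod 3); (1|3)=+1, (2|3)=-1; sign (−1)^0·+1^4·-1^0 = +1.
(a,b)_7: α=0, u≡5; β=-1, v≡5 (mod 7); (5|7)=-1, (5|7)=-1; sign (−1)^0·-1^-1·-1^0 = -1.
(a,b)_2: α=1, β=2; u≡7, v≡7 (mod 8); ε(u)ε(v)=1·1, αω(v)=1·0, βω(u)=2·0; sum ≡ 1  ⇒  -1.
(a,b)_17: α=0, u≡15; β=1, v≡10 (mod 17); (15|17)=+1, (10|17)=-1; sign (−1)^0·+1^1·-1^0 = +1.
(a,b)_∞: sgn(-2)=−, sgn(119)=+, so +1.
(a,b)_11: α=0, u≡9; β=2, v≡9 (mod 11); (9|11)=+1, (9|11)=+1; sign (−1)^0·+1^2·+1^0 = +1.
(-2, 119 / ℚ) ramifies at {2, 7}: a division algebra.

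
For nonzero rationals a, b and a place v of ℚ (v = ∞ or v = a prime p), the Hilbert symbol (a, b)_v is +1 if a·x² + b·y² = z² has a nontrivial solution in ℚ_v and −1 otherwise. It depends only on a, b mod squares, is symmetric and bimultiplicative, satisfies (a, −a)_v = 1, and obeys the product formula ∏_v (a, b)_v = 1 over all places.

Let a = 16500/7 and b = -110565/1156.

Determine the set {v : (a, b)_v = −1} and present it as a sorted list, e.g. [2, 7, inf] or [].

Mod squares: a ≡ 1155, b ≡ -1365. Check v ∈ {∞, 2, 3, 5, 7, 11, 13, 17}.
v=3: a=3^1·(≡1), b=3^5·(≡1) mod 3; (1|3)=+1, (1|3)=+1; (−1)^{1·5·1}·(+1)^5·(+1)^1 = -1.
v=∞: 1155 > 0 and -1365 < 0  ⇒  (a,b)_∞ = +1.
v=13: a=13^0·(≡6), b=13^1·(≡3) mod 13; (6|13)=-1, (3|13)=+1; (−1)^{0·1·6}·(-1)^1·(+1)^0 = -1.
v=5: a=5^3·(≡1), b=5^1·(≡2) mod 5; (1|5)=+1, (2|5)=-1; (−1)^{3·1·2}·(+1)^1·(-1)^3 = -1.
v=17: a=17^0·(≡16), b=17^-2·(≡5) mod 17; (16|17)=+1, (5|17)=-1; (−1)^{0·-2·8}·(+1)^-2·(-1)^0 = +1.
v=7: a=7^-1·(≡1), b=7^1·(≡4) mod 7; (1|7)=+1, (4|7)=+1; (−1)^{-1·1·3}·(+1)^1·(+1)^-1 = -1.
v=11: a=11^1·(≡10), b=11^0·(≡7) mod 11; (10|11)=-1, (7|11)=-1; (−1)^{1·0·5}·(-1)^0·(-1)^1 = -1.
v=2: v_2(a)=2, v_2(b)=-2; units ≡ 3, 3 (mod 8); ε·ε+αω+βω = 1·1+2·1+-2·1 ≡ 1  ⇒  (a,b)_2 = -1.
|Ram(1155, -1365)| = 6, even; anisotropic at {2, 3, 5, 7, 11, 13}.

[2, 3, 5, 7, 11, 13]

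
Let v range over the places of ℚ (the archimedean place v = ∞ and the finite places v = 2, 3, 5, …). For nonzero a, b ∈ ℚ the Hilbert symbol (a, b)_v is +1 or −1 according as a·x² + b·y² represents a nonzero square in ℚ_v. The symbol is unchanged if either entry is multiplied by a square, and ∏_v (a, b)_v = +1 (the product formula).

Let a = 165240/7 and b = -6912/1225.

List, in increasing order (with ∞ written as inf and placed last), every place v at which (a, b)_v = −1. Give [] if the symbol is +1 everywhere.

Mod squares: a ≡ 3570, b ≡ -3. Check v ∈ {∞, 2, 3, 5, 7, 17}.
v=3: a=3^5·(≡2), b=3^3·(≡2) mod 3; (2|3)=-1, (2|3)=-1; (−1)^{5·3·1}·(-1)^3·(-1)^5 = -1.
v=5: a=5^1·(≡4), b=5^-2·(≡2) mod 5; (4|5)=+1, (2|5)=-1; (−1)^{1·-2·2}·(+1)^-2·(-1)^1 = -1.
v=7: a=7^-1·(≡5), b=7^-2·(≡1) mod 7; (5|7)=-1, (1|7)=+1; (−1)^{-1·-2·3}·(-1)^-2·(+1)^-1 = +1.
v=17: a=17^1·(≡14), b=17^0·(≡7) mod 17; (14|17)=-1, (7|17)=-1; (−1)^{1·0·8}·(-1)^0·(-1)^1 = -1.
v=2: v_2(a)=3, v_2(b)=8; units ≡ 1, 5 (mod 8); ε·ε+αω+βω = 0·0+3·1+8·0 ≡ 1  ⇒  (a,b)_2 = -1.
v=∞: 3570 > 0 and -3 < 0  ⇒  (a,b)_∞ = +1.
(3570, -3 / ℚ) ramifies at {2, 3, 5, 17}: a division algebra.

[2, 3, 5, 17]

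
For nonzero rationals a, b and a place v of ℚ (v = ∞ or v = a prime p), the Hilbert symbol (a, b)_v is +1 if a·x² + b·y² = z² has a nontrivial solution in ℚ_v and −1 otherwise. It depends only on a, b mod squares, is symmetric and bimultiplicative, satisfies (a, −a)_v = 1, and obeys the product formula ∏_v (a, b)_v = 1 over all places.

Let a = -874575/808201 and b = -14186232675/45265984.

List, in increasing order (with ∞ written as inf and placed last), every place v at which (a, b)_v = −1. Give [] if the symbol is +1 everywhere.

[17, 19, 23, inf]

Mod squares: a ≡ -23, b ≡ -13243. Check v ∈ {∞, 2, 3, 5, 13, 17, 19, 23, 29, 31, 41}.
v=23: a=23^1·(≡10), b=23^2·(≡20) mod 23; (10|23)=-1, (20|23)=-1; (−1)^{1·2·11}·(-1)^2·(-1)^1 = -1.
v=5: a=5^2·(≡2), b=5^2·(≡2) mod 5; (2|5)=-1, (2|5)=-1; (−1)^{2·2·2}·(-1)^2·(-1)^2 = +1.
v=13: a=13^2·(≡3), b=13^0·(≡10) mod 13; (3|13)=+1, (10|13)=+1; (−1)^{2·0·6}·(+1)^0·(+1)^2 = +1.
v=17: a=17^0·(≡6), b=17^1·(≡5) mod 17; (6|17)=-1, (5|17)=-1; (−1)^{0·1·8}·(-1)^1·(-1)^0 = -1.
v=∞: -23 < 0 and -13243 < 0  ⇒  (a,b)_∞ = -1.
v=19: a=19^0·(≡12), b=19^1·(≡17) mod 19; (12|19)=-1, (17|19)=+1; (−1)^{0·1·9}·(-1)^1·(+1)^0 = -1.
v=3: a=3^2·(≡1), b=3^4·(≡2) mod 3; (1|3)=+1, (2|3)=-1; (−1)^{2·4·1}·(+1)^4·(-1)^2 = +1.
v=29: a=29^-2·(≡9), b=29^-4·(≡19) mod 29; (9|29)=+1, (19|29)=-1; (−1)^{-2·-4·14}·(+1)^-4·(-1)^-2 = +1.
v=31: a=31^-2·(≡7), b=31^0·(≡4) mod 31; (7|31)=+1, (4|31)=+1; (−1)^{-2·0·15}·(+1)^0·(+1)^-2 = +1.
v=2: v_2(a)=0, v_2(b)=-6; units ≡ 1, 5 (mod 8); ε·ε+αω+βω = 0·0+0·1+-6·0 ≡ 0  ⇒  (a,b)_2 = +1.
v=41: a=41^0·(≡36), b=41^1·(≡21) mod 41; (36|41)=+1, (21|41)=+1; (−1)^{0·1·20}·(+1)^1·(+1)^0 = +1.
Ram(-23, -13243) = {17, 19, 23, ∞}; no ℚ_17-point on the conic.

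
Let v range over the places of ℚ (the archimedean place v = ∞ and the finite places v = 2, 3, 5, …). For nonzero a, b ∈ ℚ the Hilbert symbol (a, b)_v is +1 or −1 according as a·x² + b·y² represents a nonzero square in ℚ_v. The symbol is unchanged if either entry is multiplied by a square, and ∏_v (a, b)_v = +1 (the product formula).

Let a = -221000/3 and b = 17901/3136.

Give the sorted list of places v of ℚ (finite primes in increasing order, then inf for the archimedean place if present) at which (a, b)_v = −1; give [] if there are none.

Mod squares: a ≡ -6630, b ≡ 221. Check v ∈ {∞, 2, 3, 5, 7, 13, 17}.
v=7: a=7^0·(≡6), b=7^-2·(≡2) mod 7; (6|7)=-1, (2|7)=+1; (−1)^{0·-2·3}·(-1)^-2·(+1)^0 = +1.
v=2: v_2(a)=3, v_2(b)=-6; units ≡ 5, 5 (mod 8); ε·ε+αω+βω = 0·0+3·1+-6·1 ≡ 1  ⇒  (a,b)_2 = -1.
v=17: a=17^1·(≡13), b=17^1·(≡2) mod 17; (13|17)=+1, (2|17)=+1; (−1)^{1·1·8}·(+1)^1·(+1)^1 = +1.
v=5: a=5^3·(≡4), b=5^0·(≡1) mod 5; (4|5)=+1, (1|5)=+1; (−1)^{3·0·2}·(+1)^0·(+1)^3 = +1.
v=3: a=3^-1·(≡1), b=3^4·(≡2) mod 3; (1|3)=+1, (2|3)=-1; (−1)^{-1·4·1}·(+1)^4·(-1)^-1 = -1.
v=∞: -6630 < 0 and 221 > 0  ⇒  (a,b)_∞ = +1.
v=13: a=13^1·(≡10), b=13^1·(≡4) mod 13; (10|13)=+1, (4|13)=+1; (−1)^{1·1·6}·(+1)^1·(+1)^1 = +1.
|Ram(-6630, 221)| = 2, even; anisotropic at {2, 3}.

[2, 3]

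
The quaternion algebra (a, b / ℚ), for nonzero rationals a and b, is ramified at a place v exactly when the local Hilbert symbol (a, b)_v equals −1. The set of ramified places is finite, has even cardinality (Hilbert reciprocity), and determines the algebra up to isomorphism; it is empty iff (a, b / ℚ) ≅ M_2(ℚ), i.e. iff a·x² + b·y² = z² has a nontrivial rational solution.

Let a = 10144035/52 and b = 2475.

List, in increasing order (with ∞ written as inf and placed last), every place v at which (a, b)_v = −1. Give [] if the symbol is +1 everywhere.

(a, b) ≡ (1495, 11) mod (ℚ^×)²; places V = {2, 3, 5, 11, 13, 23, ∞}.
(a,b)_11: α=2, u≡6; β=1, v≡5 (mod 11); (6|11)=-1, (5|11)=+1; sign (−1)^0·-1^1·+1^2 = -1.
(a,b)_2: α=-2, β=0; u≡7, v≡3 (mod 8); ε(u)ε(v)=1·1, αω(v)=-2·1, βω(u)=0·0; sum ≡ 1  ⇒  -1.
(a,b)_3: α=6, u≡1; β=2, v≡2 (mod 3); (1|3)=+1, (2|3)=-1; sign (−1)^0·+1^2·-1^6 = +1.
(a,b)_23: α=1, u≡11; β=0, v≡14 (mod 23); (11|23)=-1, (14|23)=-1; sign (−1)^0·-1^0·-1^1 = -1.
(a,b)_5: α=1, u≡1; β=2, v≡4 (mod 5); (1|5)=+1, (4|5)=+1; sign (−1)^0·+1^2·+1^1 = +1.
(a,b)_13: α=-1, u≡11; β=0, v≡5 (mod 13); (11|13)=-1, (5|13)=-1; sign (−1)^0·-1^0·-1^-1 = -1.
(a,b)_∞: sgn(1495)=+, sgn(11)=+, so +1.
(1495, 11 / ℚ) ramifies at {2, 11, 13, 23}: a division algebra.

[2, 11, 13, 23]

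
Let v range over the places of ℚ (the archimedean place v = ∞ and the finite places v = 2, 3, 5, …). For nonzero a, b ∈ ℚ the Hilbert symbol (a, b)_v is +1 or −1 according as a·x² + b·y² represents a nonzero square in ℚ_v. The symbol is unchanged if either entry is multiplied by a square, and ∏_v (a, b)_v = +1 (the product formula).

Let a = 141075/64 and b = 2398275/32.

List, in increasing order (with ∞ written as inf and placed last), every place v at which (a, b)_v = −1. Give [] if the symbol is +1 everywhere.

(a, b) ≡ (627, 21318) mod (ℚ^×)²; places V = {2, 3, 5, 11, 17, 19, ∞}.
(a,b)_3: α=3, u≡2; β=3, v≡2 (mod 3); (2|3)=-1, (2|3)=-1; sign (−1)^1·-1^3·-1^3 = -1.
(a,b)_2: α=-6, β=-5; u≡3, v≡3 (mod 8); ε(u)ε(v)=1·1, αω(v)=-6·1, βω(u)=-5·1; sum ≡ 0  ⇒  +1.
(a,b)_∞: sgn(627)=+, sgn(21318)=+, so +1.
(a,b)_17: α=0, u≡2; β=1, v≡4 (mod 17); (2|17)=+1, (4|17)=+1; sign (−1)^0·+1^1·+1^0 = +1.
(a,b)_11: α=1, u≡6; β=1, v≡6 (mod 11); (6|11)=-1, (6|11)=-1; sign (−1)^1·-1^1·-1^1 = -1.
(a,b)_5: α=2, u≡2; β=2, v≡3 (mod 5); (2|5)=-1, (3|5)=-1; sign (−1)^0·-1^2·-1^2 = +1.
(a,b)_19: α=1, u≡13; β=1, v≡5 (mod 19); (13|19)=-1, (5|19)=+1; sign (−1)^1·-1^1·+1^1 = +1.
|Ram(627, 21318)| = 2, even; anisotropic at {3, 11}.

[3, 11]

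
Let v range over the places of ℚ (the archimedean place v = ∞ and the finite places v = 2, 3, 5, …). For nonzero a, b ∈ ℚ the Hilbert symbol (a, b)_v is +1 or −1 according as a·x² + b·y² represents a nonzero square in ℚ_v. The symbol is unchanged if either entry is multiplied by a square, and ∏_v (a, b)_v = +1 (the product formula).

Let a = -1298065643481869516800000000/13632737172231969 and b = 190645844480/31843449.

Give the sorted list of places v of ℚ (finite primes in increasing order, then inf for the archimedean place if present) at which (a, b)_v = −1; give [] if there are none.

[5, 17]

(a, b) ≡ (-7, 170) mod (ℚ^×)²; places V = {2, 3, 5, 7, 11, 13, 17, 19, 23, ∞}.
(a,b)_∞: sgn(-7)=−, sgn(170)=+, so +1.
(a,b)_13: α=4, u≡8; β=2, v≡4 (mod 13); (8|13)=-1, (4|13)=+1; sign (−1)^0·-1^2·+1^4 = +1.
(a,b)_3: α=-10, u≡2; β=-6, v≡2 (mod 3); (2|3)=-1, (2|3)=-1; sign (−1)^0·-1^-6·-1^-10 = +1.
(a,b)_2: α=22, β=9; u≡1, v≡5 (mod 8); ε(u)ε(v)=0·0, αω(v)=22·1, βω(u)=9·0; sum ≡ 0  ⇒  +1.
(a,b)_19: α=-4, u≡13; β=-2, v≡3 (mod 19); (13|19)=-1, (3|19)=-1; sign (−1)^0·-1^-2·-1^-4 = +1.
(a,b)_5: α=8, u≡3; β=1, v≡4 (mod 5); (3|5)=-1, (4|5)=+1; sign (−1)^0·-1^1·+1^8 = -1.
(a,b)_23: α=4, u≡4; β=2, v≡13 (mod 23); (4|23)=+1, (13|23)=+1; sign (−1)^0·+1^2·+1^4 = +1.
(a,b)_7: α=3, u≡3; β=2, v≡4 (mod 7); (3|7)=-1, (4|7)=+1; sign (−1)^0·-1^2·+1^3 = +1.
(a,b)_17: α=2, u≡5; β=1, v≡6 (mod 17); (5|17)=-1, (6|17)=-1; sign (−1)^0·-1^1·-1^2 = -1.
(a,b)_11: α=-6, u≡1; β=-2, v≡5 (mod 11); (1|11)=+1, (5|11)=+1; sign (−1)^0·+1^-2·+1^-6 = +1.
(-7, 170 / ℚ) ramifies at {5, 17}: a division algebra.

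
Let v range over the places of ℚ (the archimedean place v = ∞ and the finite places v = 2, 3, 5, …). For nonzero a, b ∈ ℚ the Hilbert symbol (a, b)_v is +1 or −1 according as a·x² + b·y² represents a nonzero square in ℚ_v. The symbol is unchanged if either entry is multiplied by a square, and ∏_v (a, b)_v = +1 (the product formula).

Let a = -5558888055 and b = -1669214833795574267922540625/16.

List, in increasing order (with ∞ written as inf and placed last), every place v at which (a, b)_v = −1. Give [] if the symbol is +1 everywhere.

[3, 5, 23, inf]

Mod squares: a ≡ -255, b ≡ -396865. Check v ∈ {∞, 2, 3, 5, 7, 17, 23, 29}.
v=23: a=23^2·(≡14), b=23^5·(≡9) mod 23; (14|23)=-1, (9|23)=+1; (−1)^{2·5·11}·(-1)^5·(+1)^2 = -1.
v=7: a=7^2·(≡2), b=7^7·(≡6) mod 7; (2|7)=+1, (6|7)=-1; (−1)^{2·7·3}·(+1)^7·(-1)^2 = +1.
v=2: v_2(a)=0, v_2(b)=-4; units ≡ 1, 7 (mod 8); ε·ε+αω+βω = 0·1+0·0+-4·0 ≡ 0  ⇒  (a,b)_2 = +1.
v=5: a=5^1·(≡4), b=5^5·(≡2) mod 5; (4|5)=+1, (2|5)=-1; (−1)^{1·5·2}·(+1)^5·(-1)^1 = -1.
v=∞: -255 < 0 and -396865 < 0  ⇒  (a,b)_∞ = -1.
v=3: a=3^1·(≡2), b=3^0·(≡2) mod 3; (2|3)=-1, (2|3)=-1; (−1)^{1·0·1}·(-1)^0·(-1)^1 = -1.
v=29: a=29^2·(≡28), b=29^5·(≡8) mod 29; (28|29)=+1, (8|29)=-1; (−1)^{2·5·14}·(+1)^5·(-1)^2 = +1.
v=17: a=17^1·(≡4), b=17^3·(≡9) mod 17; (4|17)=+1, (9|17)=+1; (−1)^{1·3·8}·(+1)^3·(+1)^1 = +1.
|Ram(-255, -396865)| = 4, even; anisotropic at {3, 5, 23, ∞}.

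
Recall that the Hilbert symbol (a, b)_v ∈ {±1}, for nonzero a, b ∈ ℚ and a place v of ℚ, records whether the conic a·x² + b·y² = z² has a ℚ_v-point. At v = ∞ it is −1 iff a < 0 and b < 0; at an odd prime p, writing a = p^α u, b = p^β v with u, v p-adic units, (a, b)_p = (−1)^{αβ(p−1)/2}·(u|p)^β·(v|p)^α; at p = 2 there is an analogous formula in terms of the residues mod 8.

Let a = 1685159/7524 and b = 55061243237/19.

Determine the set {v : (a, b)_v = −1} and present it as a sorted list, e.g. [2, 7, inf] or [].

Mod squares: a ≡ 24871, b ≡ 1463. Check v ∈ {∞, 2, 3, 7, 11, 13, 17, 19}.
v=2: v_2(a)=-2, v_2(b)=0; units ≡ 7, 7 (mod 8); ε·ε+αω+βω = 1·1+-2·0+0·0 ≡ 1  ⇒  (a,b)_2 = -1.
v=13: a=13^0·(≡6), b=13^2·(≡5) mod 13; (6|13)=-1, (5|13)=-1; (−1)^{0·2·6}·(-1)^2·(-1)^0 = +1.
v=∞: 24871 > 0 and 1463 > 0  ⇒  (a,b)_∞ = +1.
v=3: a=3^-2·(≡1), b=3^0·(≡2) mod 3; (1|3)=+1, (2|3)=-1; (−1)^{-2·0·1}·(+1)^0·(-1)^-2 = +1.
v=19: a=19^-1·(≡9), b=19^-1·(≡7) mod 19; (9|19)=+1, (7|19)=+1; (−1)^{-1·-1·9}·(+1)^-1·(+1)^-1 = -1.
v=11: a=11^-1·(≡7), b=11^5·(≡5) mod 11; (7|11)=-1, (5|11)=+1; (−1)^{-1·5·5}·(-1)^5·(+1)^-1 = +1.
v=17: a=17^3·(≡2), b=17^2·(≡16) mod 17; (2|17)=+1, (16|17)=+1; (−1)^{3·2·8}·(+1)^2·(+1)^3 = +1.
v=7: a=7^3·(≡1), b=7^1·(≡5) mod 7; (1|7)=+1, (5|7)=-1; (−1)^{3·1·3}·(+1)^1·(-1)^3 = +1.
(24871, 1463 / ℚ) ramifies at {2, 19}: a division algebra.

[2, 19]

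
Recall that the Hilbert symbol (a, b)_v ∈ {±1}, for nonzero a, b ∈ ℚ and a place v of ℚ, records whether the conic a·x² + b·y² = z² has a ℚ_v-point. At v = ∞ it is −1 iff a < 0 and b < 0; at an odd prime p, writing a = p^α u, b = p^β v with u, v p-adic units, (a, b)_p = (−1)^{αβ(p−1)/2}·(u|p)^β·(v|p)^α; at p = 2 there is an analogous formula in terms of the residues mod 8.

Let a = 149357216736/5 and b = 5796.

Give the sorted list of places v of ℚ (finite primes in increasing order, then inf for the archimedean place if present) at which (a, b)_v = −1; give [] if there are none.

Mod squares: a ≡ 2470, b ≡ 161. Check v ∈ {∞, 2, 3, 5, 7, 13, 19, 23}.
v=3: a=3^6·(≡1), b=3^2·(≡2) mod 3; (1|3)=+1, (2|3)=-1; (−1)^{6·2·1}·(+1)^2·(-1)^6 = +1.
v=2: v_2(a)=5, v_2(b)=2; units ≡ 3, 1 (mod 8); ε·ε+αω+βω = 1·0+5·0+2·1 ≡ 0  ⇒  (a,b)_2 = +1.
v=∞: 2470 > 0 and 161 > 0  ⇒  (a,b)_∞ = +1.
v=13: a=13^1·(≡11), b=13^0·(≡11) mod 13; (11|13)=-1, (11|13)=-1; (−1)^{1·0·6}·(-1)^0·(-1)^1 = -1.
v=19: a=19^1·(≡5), b=19^0·(≡1) mod 19; (5|19)=+1, (1|19)=+1; (−1)^{1·0·9}·(+1)^0·(+1)^1 = +1.
v=5: a=5^-1·(≡1), b=5^0·(≡1) mod 5; (1|5)=+1, (1|5)=+1; (−1)^{-1·0·2}·(+1)^0·(+1)^-1 = +1.
v=23: a=23^2·(≡6), b=23^1·(≡22) mod 23; (6|23)=+1, (22|23)=-1; (−1)^{2·1·11}·(+1)^1·(-1)^2 = +1.
v=7: a=7^2·(≡5), b=7^1·(≡2) mod 7; (5|7)=-1, (2|7)=+1; (−1)^{2·1·3}·(-1)^1·(+1)^2 = -1.
(2470, 161 / ℚ) ramifies at {7, 13}: a division algebra.

[7, 13]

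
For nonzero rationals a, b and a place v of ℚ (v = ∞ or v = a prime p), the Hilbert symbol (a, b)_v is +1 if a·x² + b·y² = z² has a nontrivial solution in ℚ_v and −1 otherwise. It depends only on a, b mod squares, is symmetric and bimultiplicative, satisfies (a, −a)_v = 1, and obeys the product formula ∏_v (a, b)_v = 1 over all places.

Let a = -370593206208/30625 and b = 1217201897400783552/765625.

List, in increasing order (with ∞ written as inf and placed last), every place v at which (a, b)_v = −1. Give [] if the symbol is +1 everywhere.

[23, 43]

(a, b) ≡ (-23, 1763) mod (ℚ^×)²; places V = {2, 3, 5, 7, 23, 41, 43, ∞}.
(a,b)_7: α=-2, u≡3; β=-2, v≡6 (mod 7); (3|7)=-1, (6|7)=-1; sign (−1)^0·-1^-2·-1^-2 = +1.
(a,b)_5: α=-4, u≡3; β=-6, v≡3 (mod 5); (3|5)=-1, (3|5)=-1; sign (−1)^0·-1^-6·-1^-4 = +1.
(a,b)_43: α=2, u≡27; β=3, v≡1 (mod 43); (27|43)=-1, (1|43)=+1; sign (−1)^0·-1^3·+1^2 = -1.
(a,b)_2: α=6, β=6; u≡1, v≡3 (mod 8); ε(u)ε(v)=0·1, αω(v)=6·1, βω(u)=6·0; sum ≡ 0  ⇒  +1.
(a,b)_∞: sgn(-23)=−, sgn(1763)=+, so +1.
(a,b)_41: α=2, u≡8; β=3, v≡18 (mod 41); (8|41)=+1, (18|41)=+1; sign (−1)^0·+1^3·+1^2 = +1.
(a,b)_3: α=4, u≡1; β=8, v≡2 (mod 3); (1|3)=+1, (2|3)=-1; sign (−1)^0·+1^8·-1^4 = +1.
(a,b)_23: α=1, u≡21; β=2, v≡19 (mod 23); (21|23)=-1, (19|23)=-1; sign (−1)^0·-1^2·-1^1 = -1.
Ram(-23, 1763) = {23, 43}; no ℚ_23-point on the conic.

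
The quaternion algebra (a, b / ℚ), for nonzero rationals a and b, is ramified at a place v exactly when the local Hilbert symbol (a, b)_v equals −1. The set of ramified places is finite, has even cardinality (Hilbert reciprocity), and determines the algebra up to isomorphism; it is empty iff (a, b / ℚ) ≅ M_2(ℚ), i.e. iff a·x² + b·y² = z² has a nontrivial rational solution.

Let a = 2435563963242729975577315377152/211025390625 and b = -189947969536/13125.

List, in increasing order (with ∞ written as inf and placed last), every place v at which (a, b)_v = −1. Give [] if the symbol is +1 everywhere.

[2, 3, 13, 29]

(a, b) ≡ (11687, -15834) mod (ℚ^×)²; places V = {2, 3, 5, 7, 13, 19, 29, 31, ∞}.
(a,b)_2: α=42, β=19; u≡7, v≡3 (mod 8); ε(u)ε(v)=1·1, αω(v)=42·1, βω(u)=19·0; sum ≡ 1  ⇒  -1.
(a,b)_∞: sgn(11687)=+, sgn(-15834)=−, so +1.
(a,b)_7: α=-4, u≡2; β=-1, v≡3 (mod 7); (2|7)=+1, (3|7)=-1; sign (−1)^0·+1^-1·-1^-4 = +1.
(a,b)_19: α=2, u≡18; β=0, v≡12 (mod 19); (18|19)=-1, (12|19)=-1; sign (−1)^0·-1^0·-1^2 = +1.
(a,b)_13: α=3, u≡8; β=1, v≡9 (mod 13); (8|13)=-1, (9|13)=+1; sign (−1)^0·-1^1·+1^3 = -1.
(a,b)_3: α=-2, u≡2; β=-1, v≡2 (mod 3); (2|3)=-1, (2|3)=-1; sign (−1)^0·-1^-1·-1^-2 = -1.
(a,b)_31: α=5, u≡8; β=2, v≡14 (mod 31); (8|31)=+1, (14|31)=+1; sign (−1)^0·+1^2·+1^5 = +1.
(a,b)_29: α=3, u≡19; β=1, v≡16 (mod 29); (19|29)=-1, (16|29)=+1; sign (−1)^0·-1^1·+1^3 = -1.
(a,b)_5: α=-10, u≡3; β=-4, v≡4 (mod 5); (3|5)=-1, (4|5)=+1; sign (−1)^0·-1^-4·+1^-10 = +1.
Ram(11687, -15834) = {2, 3, 13, 29}; no ℚ_2-point on the conic.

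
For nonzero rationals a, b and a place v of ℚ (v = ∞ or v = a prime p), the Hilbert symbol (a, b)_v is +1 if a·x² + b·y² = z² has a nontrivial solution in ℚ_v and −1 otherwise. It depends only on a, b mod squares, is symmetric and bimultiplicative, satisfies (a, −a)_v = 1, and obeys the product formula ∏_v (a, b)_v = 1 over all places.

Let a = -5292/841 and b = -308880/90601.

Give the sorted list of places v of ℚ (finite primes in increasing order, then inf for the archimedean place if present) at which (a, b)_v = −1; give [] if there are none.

(a, b) ≡ (-3, -2145) mod (ℚ^×)²; places V = {2, 3, 5, 7, 11, 13, 29, 43, ∞}.
(a,b)_43: α=0, u≡16; β=-2, v≡34 (mod 43); (16|43)=+1, (34|43)=-1; sign (−1)^0·+1^-2·-1^0 = +1.
(a,b)_∞: sgn(-3)=−, sgn(-2145)=−, so -1.
(a,b)_11: α=0, u≡2; β=1, v≡5 (mod 11); (2|11)=-1, (5|11)=+1; sign (−1)^0·-1^1·+1^0 = -1.
(a,b)_29: α=-2, u≡15; β=0, v≡23 (mod 29); (15|29)=-1, (23|29)=+1; sign (−1)^0·-1^0·+1^-2 = +1.
(a,b)_13: α=0, u≡10; β=1, v≡1 (mod 13); (10|13)=+1, (1|13)=+1; sign (−1)^0·+1^1·+1^0 = +1.
(a,b)_2: α=2, β=4; u≡5, v≡7 (mod 8); ε(u)ε(v)=0·1, αω(v)=2·0, βω(u)=4·1; sum ≡ 0  ⇒  +1.
(a,b)_7: α=2, u≡4; β=-2, v≡2 (mod 7); (4|7)=+1, (2|7)=+1; sign (−1)^0·+1^-2·+1^2 = +1.
(a,b)_3: α=3, u≡2; β=3, v≡2 (mod 3); (2|3)=-1, (2|3)=-1; sign (−1)^1·-1^3·-1^3 = -1.
(a,b)_5: α=0, u≡3; β=1, v≡4 (mod 5); (3|5)=-1, (4|5)=+1; sign (−1)^0·-1^1·+1^0 = -1.
(-3, -2145 / ℚ) ramifies at {3, 5, 11, ∞}: a division algebra.

[3, 5, 11, inf]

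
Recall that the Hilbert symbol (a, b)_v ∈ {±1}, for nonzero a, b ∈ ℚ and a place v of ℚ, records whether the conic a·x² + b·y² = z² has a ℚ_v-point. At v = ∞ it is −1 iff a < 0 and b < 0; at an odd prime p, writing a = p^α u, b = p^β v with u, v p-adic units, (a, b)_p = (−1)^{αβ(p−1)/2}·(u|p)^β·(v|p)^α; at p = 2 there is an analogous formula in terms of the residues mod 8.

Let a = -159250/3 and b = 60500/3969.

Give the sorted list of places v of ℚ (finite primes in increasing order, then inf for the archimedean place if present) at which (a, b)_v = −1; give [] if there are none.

(a, b) ≡ (-390, 5) mod (ℚ^×)²; places V = {2, 3, 5, 7, 11, 13, ∞}.
(a,b)_5: α=3, u≡2; β=3, v≡1 (mod 5); (2|5)=-1, (1|5)=+1; sign (−1)^0·-1^3·+1^3 = -1.
(a,b)_3: α=-1, u≡2; β=-4, v≡2 (mod 3); (2|3)=-1, (2|3)=-1; sign (−1)^0·-1^-4·-1^-1 = -1.
(a,b)_13: α=1, u≡3; β=0, v≡6 (mod 13); (3|13)=+1, (6|13)=-1; sign (−1)^0·+1^0·-1^1 = -1.
(a,b)_∞: sgn(-390)=−, sgn(5)=+, so +1.
(a,b)_7: α=2, u≡4; β=-2, v≡5 (mod 7); (4|7)=+1, (5|7)=-1; sign (−1)^0·+1^-2·-1^2 = +1.
(a,b)_11: α=0, u≡10; β=2, v≡3 (mod 11); (10|11)=-1, (3|11)=+1; sign (−1)^0·-1^2·+1^0 = +1.
(a,b)_2: α=1, β=2; u≡5, v≡5 (mod 8); ε(u)ε(v)=0·0, αω(v)=1·1, βω(u)=2·1; sum ≡ 1  ⇒  -1.
|Ram(-390, 5)| = 4, even; anisotropic at {2, 3, 5, 13}.

[2, 3, 5, 13]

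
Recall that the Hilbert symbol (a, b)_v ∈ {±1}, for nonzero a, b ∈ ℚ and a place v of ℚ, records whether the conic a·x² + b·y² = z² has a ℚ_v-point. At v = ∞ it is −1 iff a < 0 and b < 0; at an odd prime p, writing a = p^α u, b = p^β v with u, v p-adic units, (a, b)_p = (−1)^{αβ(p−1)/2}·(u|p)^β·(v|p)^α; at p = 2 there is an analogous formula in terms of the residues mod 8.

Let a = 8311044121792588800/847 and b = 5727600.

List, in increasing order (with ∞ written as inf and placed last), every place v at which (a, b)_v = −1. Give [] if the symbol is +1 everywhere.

Mod squares: a ≡ 590261, b ≡ 1591. Check v ∈ {∞, 2, 3, 5, 7, 11, 13, 37, 43, 53}.
v=5: a=5^2·(≡1), b=5^2·(≡4) mod 5; (1|5)=+1, (4|5)=+1; (−1)^{2·2·2}·(+1)^2·(+1)^2 = +1.
v=3: a=3^2·(≡2), b=3^2·(≡1) mod 3; (2|3)=-1, (1|3)=+1; (−1)^{2·2·1}·(-1)^2·(+1)^2 = +1.
v=11: a=11^-2·(≡9), b=11^0·(≡10) mod 11; (9|11)=+1, (10|11)=-1; (−1)^{-2·0·5}·(+1)^0·(-1)^-2 = +1.
v=∞: 590261 > 0 and 1591 > 0  ⇒  (a,b)_∞ = +1.
v=2: v_2(a)=10, v_2(b)=4; units ≡ 5, 7 (mod 8); ε·ε+αω+βω = 0·1+10·0+4·1 ≡ 0  ⇒  (a,b)_2 = +1.
v=43: a=43^3·(≡6), b=43^1·(≡29) mod 43; (6|43)=+1, (29|43)=-1; (−1)^{3·1·21}·(+1)^1·(-1)^3 = +1.
v=37: a=37^3·(≡23), b=37^1·(≡29) mod 37; (23|37)=-1, (29|37)=-1; (−1)^{3·1·18}·(-1)^1·(-1)^3 = +1.
v=7: a=7^-1·(≡4), b=7^0·(≡4) mod 7; (4|7)=+1, (4|7)=+1; (−1)^{-1·0·3}·(+1)^0·(+1)^-1 = +1.
v=13: a=13^2·(≡4), b=13^0·(≡8) mod 13; (4|13)=+1, (8|13)=-1; (−1)^{2·0·6}·(+1)^0·(-1)^2 = +1.
v=53: a=53^1·(≡16), b=53^0·(≡49) mod 53; (16|53)=+1, (49|53)=+1; (−1)^{1·0·26}·(+1)^0·(+1)^1 = +1.
Ram(a, b) = ∅: the form 590261·x² + 1591·y² − z² is isotropic over every ℚ_v, so by Hasse–Minkowski it is isotropic over ℚ.

[]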